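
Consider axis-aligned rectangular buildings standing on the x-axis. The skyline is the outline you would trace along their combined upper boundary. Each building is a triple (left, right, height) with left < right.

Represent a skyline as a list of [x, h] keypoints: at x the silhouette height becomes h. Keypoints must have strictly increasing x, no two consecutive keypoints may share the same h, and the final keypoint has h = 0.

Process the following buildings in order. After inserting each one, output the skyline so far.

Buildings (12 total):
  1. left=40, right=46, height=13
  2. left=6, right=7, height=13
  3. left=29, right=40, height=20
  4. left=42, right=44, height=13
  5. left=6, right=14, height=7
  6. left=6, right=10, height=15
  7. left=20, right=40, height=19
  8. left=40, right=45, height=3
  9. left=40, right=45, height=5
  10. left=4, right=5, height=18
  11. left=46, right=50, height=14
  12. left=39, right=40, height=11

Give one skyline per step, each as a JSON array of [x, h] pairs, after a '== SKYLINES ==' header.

== SKYLINES ==
[[40,13],[46,0]]
[[6,13],[7,0],[40,13],[46,0]]
[[6,13],[7,0],[29,20],[40,13],[46,0]]
[[6,13],[7,0],[29,20],[40,13],[46,0]]
[[6,13],[7,7],[14,0],[29,20],[40,13],[46,0]]
[[6,15],[10,7],[14,0],[29,20],[40,13],[46,0]]
[[6,15],[10,7],[14,0],[20,19],[29,20],[40,13],[46,0]]
[[6,15],[10,7],[14,0],[20,19],[29,20],[40,13],[46,0]]
[[6,15],[10,7],[14,0],[20,19],[29,20],[40,13],[46,0]]
[[4,18],[5,0],[6,15],[10,7],[14,0],[20,19],[29,20],[40,13],[46,0]]
[[4,18],[5,0],[6,15],[10,7],[14,0],[20,19],[29,20],[40,13],[46,14],[50,0]]
[[4,18],[5,0],[6,15],[10,7],[14,0],[20,19],[29,20],[40,13],[46,14],[50,0]]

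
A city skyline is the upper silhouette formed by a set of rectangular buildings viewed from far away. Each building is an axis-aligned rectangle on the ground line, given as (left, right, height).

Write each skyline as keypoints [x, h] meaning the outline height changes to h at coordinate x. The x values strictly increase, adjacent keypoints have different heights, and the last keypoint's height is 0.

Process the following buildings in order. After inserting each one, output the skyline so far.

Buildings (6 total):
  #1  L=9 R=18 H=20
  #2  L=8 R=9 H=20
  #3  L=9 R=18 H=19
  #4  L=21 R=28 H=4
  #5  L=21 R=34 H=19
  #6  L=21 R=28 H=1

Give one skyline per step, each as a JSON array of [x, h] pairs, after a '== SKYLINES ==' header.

== SKYLINES ==
[[9,20],[18,0]]
[[8,20],[18,0]]
[[8,20],[18,0]]
[[8,20],[18,0],[21,4],[28,0]]
[[8,20],[18,0],[21,19],[34,0]]
[[8,20],[18,0],[21,19],[34,0]]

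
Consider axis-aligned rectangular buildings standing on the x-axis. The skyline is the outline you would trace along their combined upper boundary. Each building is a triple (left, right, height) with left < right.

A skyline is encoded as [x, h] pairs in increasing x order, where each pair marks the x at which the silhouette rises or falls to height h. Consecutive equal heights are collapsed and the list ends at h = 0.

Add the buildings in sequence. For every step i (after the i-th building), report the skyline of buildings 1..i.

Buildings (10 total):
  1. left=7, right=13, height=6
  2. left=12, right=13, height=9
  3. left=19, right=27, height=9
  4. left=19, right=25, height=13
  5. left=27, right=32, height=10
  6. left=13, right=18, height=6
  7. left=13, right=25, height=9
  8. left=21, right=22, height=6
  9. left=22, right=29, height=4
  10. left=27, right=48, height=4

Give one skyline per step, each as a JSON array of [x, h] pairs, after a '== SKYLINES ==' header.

== SKYLINES ==
[[7,6],[13,0]]
[[7,6],[12,9],[13,0]]
[[7,6],[12,9],[13,0],[19,9],[27,0]]
[[7,6],[12,9],[13,0],[19,13],[25,9],[27,0]]
[[7,6],[12,9],[13,0],[19,13],[25,9],[27,10],[32,0]]
[[7,6],[12,9],[13,6],[18,0],[19,13],[25,9],[27,10],[32,0]]
[[7,6],[12,9],[19,13],[25,9],[27,10],[32,0]]
[[7,6],[12,9],[19,13],[25,9],[27,10],[32,0]]
[[7,6],[12,9],[19,13],[25,9],[27,10],[32,0]]
[[7,6],[12,9],[19,13],[25,9],[27,10],[32,4],[48,0]]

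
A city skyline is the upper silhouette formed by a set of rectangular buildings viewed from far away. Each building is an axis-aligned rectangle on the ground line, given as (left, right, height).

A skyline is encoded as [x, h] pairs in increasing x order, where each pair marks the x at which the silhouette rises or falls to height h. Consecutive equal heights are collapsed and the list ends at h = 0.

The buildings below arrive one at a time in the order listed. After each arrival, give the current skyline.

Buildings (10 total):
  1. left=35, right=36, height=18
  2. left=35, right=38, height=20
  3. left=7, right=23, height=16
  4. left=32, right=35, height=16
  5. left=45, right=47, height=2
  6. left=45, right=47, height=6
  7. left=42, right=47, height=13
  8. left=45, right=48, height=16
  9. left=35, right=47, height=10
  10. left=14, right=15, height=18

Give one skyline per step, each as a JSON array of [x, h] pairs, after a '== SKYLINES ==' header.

== SKYLINES ==
[[35,18],[36,0]]
[[35,20],[38,0]]
[[7,16],[23,0],[35,20],[38,0]]
[[7,16],[23,0],[32,16],[35,20],[38,0]]
[[7,16],[23,0],[32,16],[35,20],[38,0],[45,2],[47,0]]
[[7,16],[23,0],[32,16],[35,20],[38,0],[45,6],[47,0]]
[[7,16],[23,0],[32,16],[35,20],[38,0],[42,13],[47,0]]
[[7,16],[23,0],[32,16],[35,20],[38,0],[42,13],[45,16],[48,0]]
[[7,16],[23,0],[32,16],[35,20],[38,10],[42,13],[45,16],[48,0]]
[[7,16],[14,18],[15,16],[23,0],[32,16],[35,20],[38,10],[42,13],[45,16],[48,0]]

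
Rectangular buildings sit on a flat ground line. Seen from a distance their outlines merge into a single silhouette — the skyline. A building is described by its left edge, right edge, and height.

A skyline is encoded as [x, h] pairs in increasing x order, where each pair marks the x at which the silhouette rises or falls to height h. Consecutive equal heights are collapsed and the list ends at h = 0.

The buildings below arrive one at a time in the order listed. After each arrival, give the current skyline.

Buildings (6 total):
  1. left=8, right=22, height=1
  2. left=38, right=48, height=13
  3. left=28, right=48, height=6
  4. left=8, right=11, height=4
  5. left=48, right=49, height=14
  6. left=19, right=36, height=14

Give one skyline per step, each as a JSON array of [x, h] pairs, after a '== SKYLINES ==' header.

== SKYLINES ==
[[8,1],[22,0]]
[[8,1],[22,0],[38,13],[48,0]]
[[8,1],[22,0],[28,6],[38,13],[48,0]]
[[8,4],[11,1],[22,0],[28,6],[38,13],[48,0]]
[[8,4],[11,1],[22,0],[28,6],[38,13],[48,14],[49,0]]
[[8,4],[11,1],[19,14],[36,6],[38,13],[48,14],[49,0]]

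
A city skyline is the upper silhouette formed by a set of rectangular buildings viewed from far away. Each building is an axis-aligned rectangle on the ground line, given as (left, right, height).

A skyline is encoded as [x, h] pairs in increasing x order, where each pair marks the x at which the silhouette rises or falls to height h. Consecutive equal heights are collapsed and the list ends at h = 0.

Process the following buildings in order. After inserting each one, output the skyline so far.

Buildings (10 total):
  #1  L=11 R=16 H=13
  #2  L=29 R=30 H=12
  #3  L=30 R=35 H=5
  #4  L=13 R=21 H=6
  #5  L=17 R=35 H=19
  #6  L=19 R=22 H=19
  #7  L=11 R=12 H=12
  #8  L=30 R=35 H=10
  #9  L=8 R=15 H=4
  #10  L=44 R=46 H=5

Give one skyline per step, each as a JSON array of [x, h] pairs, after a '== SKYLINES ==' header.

== SKYLINES ==
[[11,13],[16,0]]
[[11,13],[16,0],[29,12],[30,0]]
[[11,13],[16,0],[29,12],[30,5],[35,0]]
[[11,13],[16,6],[21,0],[29,12],[30,5],[35,0]]
[[11,13],[16,6],[17,19],[35,0]]
[[11,13],[16,6],[17,19],[35,0]]
[[11,13],[16,6],[17,19],[35,0]]
[[11,13],[16,6],[17,19],[35,0]]
[[8,4],[11,13],[16,6],[17,19],[35,0]]
[[8,4],[11,13],[16,6],[17,19],[35,0],[44,5],[46,0]]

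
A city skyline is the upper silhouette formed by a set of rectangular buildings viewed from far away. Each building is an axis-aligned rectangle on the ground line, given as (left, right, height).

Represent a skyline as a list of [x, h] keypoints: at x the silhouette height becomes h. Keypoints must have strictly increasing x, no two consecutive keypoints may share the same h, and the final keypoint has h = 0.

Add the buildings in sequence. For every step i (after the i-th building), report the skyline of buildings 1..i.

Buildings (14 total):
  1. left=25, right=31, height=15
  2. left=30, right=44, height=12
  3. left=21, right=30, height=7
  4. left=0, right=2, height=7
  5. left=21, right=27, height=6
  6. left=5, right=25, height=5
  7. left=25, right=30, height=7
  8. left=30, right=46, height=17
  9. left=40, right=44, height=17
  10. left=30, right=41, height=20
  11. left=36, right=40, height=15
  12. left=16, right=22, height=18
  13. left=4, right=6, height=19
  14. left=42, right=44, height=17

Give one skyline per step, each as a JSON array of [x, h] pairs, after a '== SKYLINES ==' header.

== SKYLINES ==
[[25,15],[31,0]]
[[25,15],[31,12],[44,0]]
[[21,7],[25,15],[31,12],[44,0]]
[[0,7],[2,0],[21,7],[25,15],[31,12],[44,0]]
[[0,7],[2,0],[21,7],[25,15],[31,12],[44,0]]
[[0,7],[2,0],[5,5],[21,7],[25,15],[31,12],[44,0]]
[[0,7],[2,0],[5,5],[21,7],[25,15],[31,12],[44,0]]
[[0,7],[2,0],[5,5],[21,7],[25,15],[30,17],[46,0]]
[[0,7],[2,0],[5,5],[21,7],[25,15],[30,17],[46,0]]
[[0,7],[2,0],[5,5],[21,7],[25,15],[30,20],[41,17],[46,0]]
[[0,7],[2,0],[5,5],[21,7],[25,15],[30,20],[41,17],[46,0]]
[[0,7],[2,0],[5,5],[16,18],[22,7],[25,15],[30,20],[41,17],[46,0]]
[[0,7],[2,0],[4,19],[6,5],[16,18],[22,7],[25,15],[30,20],[41,17],[46,0]]
[[0,7],[2,0],[4,19],[6,5],[16,18],[22,7],[25,15],[30,20],[41,17],[46,0]]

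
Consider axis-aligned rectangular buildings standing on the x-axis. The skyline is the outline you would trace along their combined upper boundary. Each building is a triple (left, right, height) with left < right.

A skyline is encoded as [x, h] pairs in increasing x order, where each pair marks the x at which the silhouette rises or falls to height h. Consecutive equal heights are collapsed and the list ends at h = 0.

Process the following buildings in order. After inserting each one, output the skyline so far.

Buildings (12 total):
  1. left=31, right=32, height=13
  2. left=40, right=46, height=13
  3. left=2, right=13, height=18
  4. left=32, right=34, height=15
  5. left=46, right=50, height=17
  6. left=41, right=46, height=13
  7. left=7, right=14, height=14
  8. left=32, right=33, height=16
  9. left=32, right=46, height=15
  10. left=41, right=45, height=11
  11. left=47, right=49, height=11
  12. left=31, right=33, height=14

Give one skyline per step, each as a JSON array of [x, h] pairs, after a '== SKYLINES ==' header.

== SKYLINES ==
[[31,13],[32,0]]
[[31,13],[32,0],[40,13],[46,0]]
[[2,18],[13,0],[31,13],[32,0],[40,13],[46,0]]
[[2,18],[13,0],[31,13],[32,15],[34,0],[40,13],[46,0]]
[[2,18],[13,0],[31,13],[32,15],[34,0],[40,13],[46,17],[50,0]]
[[2,18],[13,0],[31,13],[32,15],[34,0],[40,13],[46,17],[50,0]]
[[2,18],[13,14],[14,0],[31,13],[32,15],[34,0],[40,13],[46,17],[50,0]]
[[2,18],[13,14],[14,0],[31,13],[32,16],[33,15],[34,0],[40,13],[46,17],[50,0]]
[[2,18],[13,14],[14,0],[31,13],[32,16],[33,15],[46,17],[50,0]]
[[2,18],[13,14],[14,0],[31,13],[32,16],[33,15],[46,17],[50,0]]
[[2,18],[13,14],[14,0],[31,13],[32,16],[33,15],[46,17],[50,0]]
[[2,18],[13,14],[14,0],[31,14],[32,16],[33,15],[46,17],[50,0]]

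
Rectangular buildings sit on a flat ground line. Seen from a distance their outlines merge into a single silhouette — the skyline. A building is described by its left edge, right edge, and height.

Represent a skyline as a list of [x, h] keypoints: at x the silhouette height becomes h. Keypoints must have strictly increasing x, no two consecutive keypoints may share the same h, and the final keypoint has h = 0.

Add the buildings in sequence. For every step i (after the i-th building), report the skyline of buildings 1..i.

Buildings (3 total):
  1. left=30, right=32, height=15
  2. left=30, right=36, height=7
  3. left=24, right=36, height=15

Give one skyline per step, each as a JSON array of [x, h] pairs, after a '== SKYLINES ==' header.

== SKYLINES ==
[[30,15],[32,0]]
[[30,15],[32,7],[36,0]]
[[24,15],[36,0]]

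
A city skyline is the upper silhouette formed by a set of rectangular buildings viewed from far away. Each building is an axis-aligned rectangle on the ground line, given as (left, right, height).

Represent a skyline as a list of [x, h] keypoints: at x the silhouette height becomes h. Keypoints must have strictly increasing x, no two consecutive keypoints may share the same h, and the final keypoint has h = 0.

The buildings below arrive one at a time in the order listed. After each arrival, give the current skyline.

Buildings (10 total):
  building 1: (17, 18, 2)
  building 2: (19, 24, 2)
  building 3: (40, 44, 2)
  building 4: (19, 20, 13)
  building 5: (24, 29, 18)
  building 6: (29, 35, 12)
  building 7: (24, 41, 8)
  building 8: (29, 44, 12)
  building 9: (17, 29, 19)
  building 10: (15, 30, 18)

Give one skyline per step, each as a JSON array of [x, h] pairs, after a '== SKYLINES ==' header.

== SKYLINES ==
[[17,2],[18,0]]
[[17,2],[18,0],[19,2],[24,0]]
[[17,2],[18,0],[19,2],[24,0],[40,2],[44,0]]
[[17,2],[18,0],[19,13],[20,2],[24,0],[40,2],[44,0]]
[[17,2],[18,0],[19,13],[20,2],[24,18],[29,0],[40,2],[44,0]]
[[17,2],[18,0],[19,13],[20,2],[24,18],[29,12],[35,0],[40,2],[44,0]]
[[17,2],[18,0],[19,13],[20,2],[24,18],[29,12],[35,8],[41,2],[44,0]]
[[17,2],[18,0],[19,13],[20,2],[24,18],[29,12],[44,0]]
[[17,19],[29,12],[44,0]]
[[15,18],[17,19],[29,18],[30,12],[44,0]]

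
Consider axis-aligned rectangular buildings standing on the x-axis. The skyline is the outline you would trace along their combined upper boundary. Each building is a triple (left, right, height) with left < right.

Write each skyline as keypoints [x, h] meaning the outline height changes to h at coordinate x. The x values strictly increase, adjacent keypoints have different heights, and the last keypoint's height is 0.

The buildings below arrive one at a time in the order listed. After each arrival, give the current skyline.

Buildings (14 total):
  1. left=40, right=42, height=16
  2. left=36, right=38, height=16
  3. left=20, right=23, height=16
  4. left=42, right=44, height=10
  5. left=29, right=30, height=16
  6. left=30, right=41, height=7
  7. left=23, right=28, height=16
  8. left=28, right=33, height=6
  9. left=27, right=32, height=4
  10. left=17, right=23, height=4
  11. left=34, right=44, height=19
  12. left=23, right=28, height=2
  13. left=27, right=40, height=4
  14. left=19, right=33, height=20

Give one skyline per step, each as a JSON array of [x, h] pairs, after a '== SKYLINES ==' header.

== SKYLINES ==
[[40,16],[42,0]]
[[36,16],[38,0],[40,16],[42,0]]
[[20,16],[23,0],[36,16],[38,0],[40,16],[42,0]]
[[20,16],[23,0],[36,16],[38,0],[40,16],[42,10],[44,0]]
[[20,16],[23,0],[29,16],[30,0],[36,16],[38,0],[40,16],[42,10],[44,0]]
[[20,16],[23,0],[29,16],[30,7],[36,16],[38,7],[40,16],[42,10],[44,0]]
[[20,16],[28,0],[29,16],[30,7],[36,16],[38,7],[40,16],[42,10],[44,0]]
[[20,16],[28,6],[29,16],[30,7],[36,16],[38,7],[40,16],[42,10],[44,0]]
[[20,16],[28,6],[29,16],[30,7],[36,16],[38,7],[40,16],[42,10],[44,0]]
[[17,4],[20,16],[28,6],[29,16],[30,7],[36,16],[38,7],[40,16],[42,10],[44,0]]
[[17,4],[20,16],[28,6],[29,16],[30,7],[34,19],[44,0]]
[[17,4],[20,16],[28,6],[29,16],[30,7],[34,19],[44,0]]
[[17,4],[20,16],[28,6],[29,16],[30,7],[34,19],[44,0]]
[[17,4],[19,20],[33,7],[34,19],[44,0]]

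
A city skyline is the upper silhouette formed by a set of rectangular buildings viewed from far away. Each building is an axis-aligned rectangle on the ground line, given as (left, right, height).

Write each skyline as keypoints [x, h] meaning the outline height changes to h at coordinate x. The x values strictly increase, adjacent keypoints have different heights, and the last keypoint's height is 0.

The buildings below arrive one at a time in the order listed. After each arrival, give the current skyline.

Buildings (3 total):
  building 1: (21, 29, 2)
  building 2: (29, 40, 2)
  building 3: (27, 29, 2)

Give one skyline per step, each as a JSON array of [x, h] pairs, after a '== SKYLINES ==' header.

== SKYLINES ==
[[21,2],[29,0]]
[[21,2],[40,0]]
[[21,2],[40,0]]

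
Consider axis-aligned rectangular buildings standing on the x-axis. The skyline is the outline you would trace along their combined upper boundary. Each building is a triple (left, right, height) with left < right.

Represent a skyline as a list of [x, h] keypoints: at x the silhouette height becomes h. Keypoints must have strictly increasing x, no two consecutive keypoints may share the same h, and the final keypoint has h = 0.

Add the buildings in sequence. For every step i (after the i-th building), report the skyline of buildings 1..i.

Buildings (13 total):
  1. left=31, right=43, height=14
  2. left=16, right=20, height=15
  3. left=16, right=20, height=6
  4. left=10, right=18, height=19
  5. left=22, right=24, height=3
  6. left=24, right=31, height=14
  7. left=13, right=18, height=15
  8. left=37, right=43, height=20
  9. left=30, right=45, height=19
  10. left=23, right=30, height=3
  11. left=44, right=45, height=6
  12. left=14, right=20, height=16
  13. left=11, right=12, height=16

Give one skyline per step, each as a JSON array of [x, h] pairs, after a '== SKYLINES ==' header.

== SKYLINES ==
[[31,14],[43,0]]
[[16,15],[20,0],[31,14],[43,0]]
[[16,15],[20,0],[31,14],[43,0]]
[[10,19],[18,15],[20,0],[31,14],[43,0]]
[[10,19],[18,15],[20,0],[22,3],[24,0],[31,14],[43,0]]
[[10,19],[18,15],[20,0],[22,3],[24,14],[43,0]]
[[10,19],[18,15],[20,0],[22,3],[24,14],[43,0]]
[[10,19],[18,15],[20,0],[22,3],[24,14],[37,20],[43,0]]
[[10,19],[18,15],[20,0],[22,3],[24,14],[30,19],[37,20],[43,19],[45,0]]
[[10,19],[18,15],[20,0],[22,3],[24,14],[30,19],[37,20],[43,19],[45,0]]
[[10,19],[18,15],[20,0],[22,3],[24,14],[30,19],[37,20],[43,19],[45,0]]
[[10,19],[18,16],[20,0],[22,3],[24,14],[30,19],[37,20],[43,19],[45,0]]
[[10,19],[18,16],[20,0],[22,3],[24,14],[30,19],[37,20],[43,19],[45,0]]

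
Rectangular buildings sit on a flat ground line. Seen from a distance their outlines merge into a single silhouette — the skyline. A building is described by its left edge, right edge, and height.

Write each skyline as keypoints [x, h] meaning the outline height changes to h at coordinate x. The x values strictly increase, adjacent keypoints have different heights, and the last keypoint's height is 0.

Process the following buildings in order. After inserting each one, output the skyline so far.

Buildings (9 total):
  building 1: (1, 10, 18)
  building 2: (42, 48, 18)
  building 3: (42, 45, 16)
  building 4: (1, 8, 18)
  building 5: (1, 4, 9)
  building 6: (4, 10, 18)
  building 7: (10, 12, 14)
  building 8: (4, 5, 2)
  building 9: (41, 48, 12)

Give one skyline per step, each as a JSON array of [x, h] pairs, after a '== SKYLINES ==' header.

== SKYLINES ==
[[1,18],[10,0]]
[[1,18],[10,0],[42,18],[48,0]]
[[1,18],[10,0],[42,18],[48,0]]
[[1,18],[10,0],[42,18],[48,0]]
[[1,18],[10,0],[42,18],[48,0]]
[[1,18],[10,0],[42,18],[48,0]]
[[1,18],[10,14],[12,0],[42,18],[48,0]]
[[1,18],[10,14],[12,0],[42,18],[48,0]]
[[1,18],[10,14],[12,0],[41,12],[42,18],[48,0]]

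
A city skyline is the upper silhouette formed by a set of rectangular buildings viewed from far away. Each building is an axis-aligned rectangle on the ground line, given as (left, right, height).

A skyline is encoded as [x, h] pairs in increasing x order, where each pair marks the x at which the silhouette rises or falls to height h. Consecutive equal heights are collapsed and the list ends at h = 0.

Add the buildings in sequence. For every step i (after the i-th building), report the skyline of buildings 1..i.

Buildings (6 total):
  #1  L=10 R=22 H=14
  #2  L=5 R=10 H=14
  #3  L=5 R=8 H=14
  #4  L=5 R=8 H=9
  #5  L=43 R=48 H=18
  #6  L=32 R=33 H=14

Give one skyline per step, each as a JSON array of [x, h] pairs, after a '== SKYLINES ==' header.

== SKYLINES ==
[[10,14],[22,0]]
[[5,14],[22,0]]
[[5,14],[22,0]]
[[5,14],[22,0]]
[[5,14],[22,0],[43,18],[48,0]]
[[5,14],[22,0],[32,14],[33,0],[43,18],[48,0]]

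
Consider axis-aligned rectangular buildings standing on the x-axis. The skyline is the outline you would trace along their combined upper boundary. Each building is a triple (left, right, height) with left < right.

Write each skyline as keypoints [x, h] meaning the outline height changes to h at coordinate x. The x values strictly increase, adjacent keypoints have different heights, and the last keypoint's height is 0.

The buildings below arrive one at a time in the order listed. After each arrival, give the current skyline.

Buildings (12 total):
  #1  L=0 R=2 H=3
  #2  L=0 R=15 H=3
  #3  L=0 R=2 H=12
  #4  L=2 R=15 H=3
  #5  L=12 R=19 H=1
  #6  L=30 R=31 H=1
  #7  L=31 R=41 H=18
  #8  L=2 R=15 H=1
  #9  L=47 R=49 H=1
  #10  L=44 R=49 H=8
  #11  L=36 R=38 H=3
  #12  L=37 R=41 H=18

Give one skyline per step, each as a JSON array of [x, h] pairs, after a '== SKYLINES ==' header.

== SKYLINES ==
[[0,3],[2,0]]
[[0,3],[15,0]]
[[0,12],[2,3],[15,0]]
[[0,12],[2,3],[15,0]]
[[0,12],[2,3],[15,1],[19,0]]
[[0,12],[2,3],[15,1],[19,0],[30,1],[31,0]]
[[0,12],[2,3],[15,1],[19,0],[30,1],[31,18],[41,0]]
[[0,12],[2,3],[15,1],[19,0],[30,1],[31,18],[41,0]]
[[0,12],[2,3],[15,1],[19,0],[30,1],[31,18],[41,0],[47,1],[49,0]]
[[0,12],[2,3],[15,1],[19,0],[30,1],[31,18],[41,0],[44,8],[49,0]]
[[0,12],[2,3],[15,1],[19,0],[30,1],[31,18],[41,0],[44,8],[49,0]]
[[0,12],[2,3],[15,1],[19,0],[30,1],[31,18],[41,0],[44,8],[49,0]]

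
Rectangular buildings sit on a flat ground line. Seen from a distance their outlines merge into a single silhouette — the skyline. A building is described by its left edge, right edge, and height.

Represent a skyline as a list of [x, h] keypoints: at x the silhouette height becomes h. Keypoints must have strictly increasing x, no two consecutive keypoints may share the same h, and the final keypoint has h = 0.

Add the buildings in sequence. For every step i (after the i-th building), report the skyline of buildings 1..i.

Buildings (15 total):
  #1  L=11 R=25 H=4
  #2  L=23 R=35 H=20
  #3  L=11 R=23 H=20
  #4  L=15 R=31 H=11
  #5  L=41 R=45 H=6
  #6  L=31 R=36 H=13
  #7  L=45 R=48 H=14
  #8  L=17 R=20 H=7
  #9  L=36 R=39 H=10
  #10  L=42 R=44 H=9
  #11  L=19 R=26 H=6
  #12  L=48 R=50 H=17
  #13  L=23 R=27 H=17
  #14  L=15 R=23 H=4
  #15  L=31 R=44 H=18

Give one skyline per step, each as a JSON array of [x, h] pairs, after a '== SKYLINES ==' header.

== SKYLINES ==
[[11,4],[25,0]]
[[11,4],[23,20],[35,0]]
[[11,20],[35,0]]
[[11,20],[35,0]]
[[11,20],[35,0],[41,6],[45,0]]
[[11,20],[35,13],[36,0],[41,6],[45,0]]
[[11,20],[35,13],[36,0],[41,6],[45,14],[48,0]]
[[11,20],[35,13],[36,0],[41,6],[45,14],[48,0]]
[[11,20],[35,13],[36,10],[39,0],[41,6],[45,14],[48,0]]
[[11,20],[35,13],[36,10],[39,0],[41,6],[42,9],[44,6],[45,14],[48,0]]
[[11,20],[35,13],[36,10],[39,0],[41,6],[42,9],[44,6],[45,14],[48,0]]
[[11,20],[35,13],[36,10],[39,0],[41,6],[42,9],[44,6],[45,14],[48,17],[50,0]]
[[11,20],[35,13],[36,10],[39,0],[41,6],[42,9],[44,6],[45,14],[48,17],[50,0]]
[[11,20],[35,13],[36,10],[39,0],[41,6],[42,9],[44,6],[45,14],[48,17],[50,0]]
[[11,20],[35,18],[44,6],[45,14],[48,17],[50,0]]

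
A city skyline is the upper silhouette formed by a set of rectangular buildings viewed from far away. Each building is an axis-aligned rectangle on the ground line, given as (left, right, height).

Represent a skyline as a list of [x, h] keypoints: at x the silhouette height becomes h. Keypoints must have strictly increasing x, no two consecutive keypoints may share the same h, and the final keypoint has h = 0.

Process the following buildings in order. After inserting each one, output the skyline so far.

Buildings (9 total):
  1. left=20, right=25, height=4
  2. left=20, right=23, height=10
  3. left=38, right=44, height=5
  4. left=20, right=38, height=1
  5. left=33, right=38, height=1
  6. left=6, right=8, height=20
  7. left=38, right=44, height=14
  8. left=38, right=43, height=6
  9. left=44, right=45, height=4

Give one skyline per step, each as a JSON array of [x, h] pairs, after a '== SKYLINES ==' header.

== SKYLINES ==
[[20,4],[25,0]]
[[20,10],[23,4],[25,0]]
[[20,10],[23,4],[25,0],[38,5],[44,0]]
[[20,10],[23,4],[25,1],[38,5],[44,0]]
[[20,10],[23,4],[25,1],[38,5],[44,0]]
[[6,20],[8,0],[20,10],[23,4],[25,1],[38,5],[44,0]]
[[6,20],[8,0],[20,10],[23,4],[25,1],[38,14],[44,0]]
[[6,20],[8,0],[20,10],[23,4],[25,1],[38,14],[44,0]]
[[6,20],[8,0],[20,10],[23,4],[25,1],[38,14],[44,4],[45,0]]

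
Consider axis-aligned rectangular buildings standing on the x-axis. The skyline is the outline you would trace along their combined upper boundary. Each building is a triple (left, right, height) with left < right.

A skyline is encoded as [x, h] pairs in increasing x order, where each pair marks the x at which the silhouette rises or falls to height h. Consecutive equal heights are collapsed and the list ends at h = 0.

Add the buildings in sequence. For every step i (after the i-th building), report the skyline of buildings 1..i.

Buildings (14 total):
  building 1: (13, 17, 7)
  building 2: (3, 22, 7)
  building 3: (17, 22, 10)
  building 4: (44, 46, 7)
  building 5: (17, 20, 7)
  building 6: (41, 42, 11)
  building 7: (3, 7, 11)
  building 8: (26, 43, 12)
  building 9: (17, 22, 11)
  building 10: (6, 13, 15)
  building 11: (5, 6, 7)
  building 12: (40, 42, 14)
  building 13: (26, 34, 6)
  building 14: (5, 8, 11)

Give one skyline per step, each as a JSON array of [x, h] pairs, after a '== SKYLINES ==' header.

== SKYLINES ==
[[13,7],[17,0]]
[[3,7],[22,0]]
[[3,7],[17,10],[22,0]]
[[3,7],[17,10],[22,0],[44,7],[46,0]]
[[3,7],[17,10],[22,0],[44,7],[46,0]]
[[3,7],[17,10],[22,0],[41,11],[42,0],[44,7],[46,0]]
[[3,11],[7,7],[17,10],[22,0],[41,11],[42,0],[44,7],[46,0]]
[[3,11],[7,7],[17,10],[22,0],[26,12],[43,0],[44,7],[46,0]]
[[3,11],[7,7],[17,11],[22,0],[26,12],[43,0],[44,7],[46,0]]
[[3,11],[6,15],[13,7],[17,11],[22,0],[26,12],[43,0],[44,7],[46,0]]
[[3,11],[6,15],[13,7],[17,11],[22,0],[26,12],[43,0],[44,7],[46,0]]
[[3,11],[6,15],[13,7],[17,11],[22,0],[26,12],[40,14],[42,12],[43,0],[44,7],[46,0]]
[[3,11],[6,15],[13,7],[17,11],[22,0],[26,12],[40,14],[42,12],[43,0],[44,7],[46,0]]
[[3,11],[6,15],[13,7],[17,11],[22,0],[26,12],[40,14],[42,12],[43,0],[44,7],[46,0]]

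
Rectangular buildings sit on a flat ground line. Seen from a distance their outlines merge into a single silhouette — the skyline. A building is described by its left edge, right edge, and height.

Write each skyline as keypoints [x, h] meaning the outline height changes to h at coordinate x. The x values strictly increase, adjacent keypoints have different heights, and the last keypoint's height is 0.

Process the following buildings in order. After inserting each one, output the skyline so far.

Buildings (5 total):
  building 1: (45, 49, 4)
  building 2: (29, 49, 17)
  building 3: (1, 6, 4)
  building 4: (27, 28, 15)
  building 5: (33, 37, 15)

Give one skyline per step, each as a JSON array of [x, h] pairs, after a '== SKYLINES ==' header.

== SKYLINES ==
[[45,4],[49,0]]
[[29,17],[49,0]]
[[1,4],[6,0],[29,17],[49,0]]
[[1,4],[6,0],[27,15],[28,0],[29,17],[49,0]]
[[1,4],[6,0],[27,15],[28,0],[29,17],[49,0]]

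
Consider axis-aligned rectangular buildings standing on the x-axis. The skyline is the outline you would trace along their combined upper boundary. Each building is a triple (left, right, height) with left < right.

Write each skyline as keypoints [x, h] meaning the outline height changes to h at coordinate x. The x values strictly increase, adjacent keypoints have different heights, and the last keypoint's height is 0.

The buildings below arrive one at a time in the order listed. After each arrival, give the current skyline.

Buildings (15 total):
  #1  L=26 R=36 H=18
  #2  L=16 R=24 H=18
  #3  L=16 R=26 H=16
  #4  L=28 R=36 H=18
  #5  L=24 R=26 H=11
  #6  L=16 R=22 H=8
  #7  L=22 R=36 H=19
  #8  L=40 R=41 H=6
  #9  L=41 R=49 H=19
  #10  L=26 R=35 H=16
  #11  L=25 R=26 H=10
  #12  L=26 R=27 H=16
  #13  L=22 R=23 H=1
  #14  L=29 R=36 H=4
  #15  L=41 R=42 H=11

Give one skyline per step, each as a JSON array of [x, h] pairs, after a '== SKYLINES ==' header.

== SKYLINES ==
[[26,18],[36,0]]
[[16,18],[24,0],[26,18],[36,0]]
[[16,18],[24,16],[26,18],[36,0]]
[[16,18],[24,16],[26,18],[36,0]]
[[16,18],[24,16],[26,18],[36,0]]
[[16,18],[24,16],[26,18],[36,0]]
[[16,18],[22,19],[36,0]]
[[16,18],[22,19],[36,0],[40,6],[41,0]]
[[16,18],[22,19],[36,0],[40,6],[41,19],[49,0]]
[[16,18],[22,19],[36,0],[40,6],[41,19],[49,0]]
[[16,18],[22,19],[36,0],[40,6],[41,19],[49,0]]
[[16,18],[22,19],[36,0],[40,6],[41,19],[49,0]]
[[16,18],[22,19],[36,0],[40,6],[41,19],[49,0]]
[[16,18],[22,19],[36,0],[40,6],[41,19],[49,0]]
[[16,18],[22,19],[36,0],[40,6],[41,19],[49,0]]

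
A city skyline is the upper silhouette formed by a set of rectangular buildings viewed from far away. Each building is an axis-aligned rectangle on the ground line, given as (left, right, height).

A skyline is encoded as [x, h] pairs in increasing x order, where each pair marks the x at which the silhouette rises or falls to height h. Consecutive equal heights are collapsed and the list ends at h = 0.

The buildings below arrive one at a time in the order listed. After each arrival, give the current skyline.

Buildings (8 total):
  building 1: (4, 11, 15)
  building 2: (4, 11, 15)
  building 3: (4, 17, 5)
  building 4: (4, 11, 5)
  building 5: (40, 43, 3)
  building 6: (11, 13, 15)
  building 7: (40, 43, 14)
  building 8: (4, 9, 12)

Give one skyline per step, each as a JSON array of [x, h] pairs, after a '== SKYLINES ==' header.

== SKYLINES ==
[[4,15],[11,0]]
[[4,15],[11,0]]
[[4,15],[11,5],[17,0]]
[[4,15],[11,5],[17,0]]
[[4,15],[11,5],[17,0],[40,3],[43,0]]
[[4,15],[13,5],[17,0],[40,3],[43,0]]
[[4,15],[13,5],[17,0],[40,14],[43,0]]
[[4,15],[13,5],[17,0],[40,14],[43,0]]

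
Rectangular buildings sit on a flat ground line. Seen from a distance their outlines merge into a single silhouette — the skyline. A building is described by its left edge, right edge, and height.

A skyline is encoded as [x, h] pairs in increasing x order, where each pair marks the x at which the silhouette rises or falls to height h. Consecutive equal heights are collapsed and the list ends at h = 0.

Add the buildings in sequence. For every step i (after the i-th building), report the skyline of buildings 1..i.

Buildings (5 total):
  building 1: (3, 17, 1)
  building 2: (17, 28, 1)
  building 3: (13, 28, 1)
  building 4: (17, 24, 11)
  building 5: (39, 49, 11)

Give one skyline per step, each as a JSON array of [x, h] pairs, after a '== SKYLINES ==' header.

== SKYLINES ==
[[3,1],[17,0]]
[[3,1],[28,0]]
[[3,1],[28,0]]
[[3,1],[17,11],[24,1],[28,0]]
[[3,1],[17,11],[24,1],[28,0],[39,11],[49,0]]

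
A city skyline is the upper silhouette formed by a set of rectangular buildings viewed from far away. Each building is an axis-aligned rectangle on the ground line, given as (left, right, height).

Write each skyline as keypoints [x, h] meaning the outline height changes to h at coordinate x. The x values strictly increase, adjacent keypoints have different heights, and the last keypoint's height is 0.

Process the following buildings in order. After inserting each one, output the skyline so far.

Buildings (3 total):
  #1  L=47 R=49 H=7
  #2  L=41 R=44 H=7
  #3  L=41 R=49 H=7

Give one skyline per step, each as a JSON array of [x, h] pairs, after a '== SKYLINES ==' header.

== SKYLINES ==
[[47,7],[49,0]]
[[41,7],[44,0],[47,7],[49,0]]
[[41,7],[49,0]]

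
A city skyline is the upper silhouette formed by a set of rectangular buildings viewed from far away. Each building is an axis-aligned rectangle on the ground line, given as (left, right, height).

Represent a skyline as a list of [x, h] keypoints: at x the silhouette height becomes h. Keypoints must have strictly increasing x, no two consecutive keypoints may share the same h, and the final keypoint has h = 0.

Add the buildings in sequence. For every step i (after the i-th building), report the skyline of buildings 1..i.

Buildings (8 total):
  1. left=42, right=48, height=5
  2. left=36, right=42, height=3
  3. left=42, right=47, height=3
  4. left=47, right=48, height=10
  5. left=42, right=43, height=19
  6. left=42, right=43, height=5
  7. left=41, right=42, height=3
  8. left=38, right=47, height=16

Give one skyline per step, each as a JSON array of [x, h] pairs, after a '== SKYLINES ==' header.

== SKYLINES ==
[[42,5],[48,0]]
[[36,3],[42,5],[48,0]]
[[36,3],[42,5],[48,0]]
[[36,3],[42,5],[47,10],[48,0]]
[[36,3],[42,19],[43,5],[47,10],[48,0]]
[[36,3],[42,19],[43,5],[47,10],[48,0]]
[[36,3],[42,19],[43,5],[47,10],[48,0]]
[[36,3],[38,16],[42,19],[43,16],[47,10],[48,0]]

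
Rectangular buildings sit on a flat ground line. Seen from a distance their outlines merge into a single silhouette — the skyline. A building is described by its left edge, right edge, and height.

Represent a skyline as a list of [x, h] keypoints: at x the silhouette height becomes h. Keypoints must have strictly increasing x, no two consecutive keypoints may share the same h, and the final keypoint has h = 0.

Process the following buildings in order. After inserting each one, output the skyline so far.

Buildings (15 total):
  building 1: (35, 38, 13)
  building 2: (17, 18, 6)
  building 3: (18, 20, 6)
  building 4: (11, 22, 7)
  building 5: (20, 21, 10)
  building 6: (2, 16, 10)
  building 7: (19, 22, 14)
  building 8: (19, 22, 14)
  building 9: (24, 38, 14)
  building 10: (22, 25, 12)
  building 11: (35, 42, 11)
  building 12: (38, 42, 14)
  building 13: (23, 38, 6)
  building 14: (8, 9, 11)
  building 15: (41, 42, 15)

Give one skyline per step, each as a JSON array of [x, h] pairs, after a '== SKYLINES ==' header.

== SKYLINES ==
[[35,13],[38,0]]
[[17,6],[18,0],[35,13],[38,0]]
[[17,6],[20,0],[35,13],[38,0]]
[[11,7],[22,0],[35,13],[38,0]]
[[11,7],[20,10],[21,7],[22,0],[35,13],[38,0]]
[[2,10],[16,7],[20,10],[21,7],[22,0],[35,13],[38,0]]
[[2,10],[16,7],[19,14],[22,0],[35,13],[38,0]]
[[2,10],[16,7],[19,14],[22,0],[35,13],[38,0]]
[[2,10],[16,7],[19,14],[22,0],[24,14],[38,0]]
[[2,10],[16,7],[19,14],[22,12],[24,14],[38,0]]
[[2,10],[16,7],[19,14],[22,12],[24,14],[38,11],[42,0]]
[[2,10],[16,7],[19,14],[22,12],[24,14],[42,0]]
[[2,10],[16,7],[19,14],[22,12],[24,14],[42,0]]
[[2,10],[8,11],[9,10],[16,7],[19,14],[22,12],[24,14],[42,0]]
[[2,10],[8,11],[9,10],[16,7],[19,14],[22,12],[24,14],[41,15],[42,0]]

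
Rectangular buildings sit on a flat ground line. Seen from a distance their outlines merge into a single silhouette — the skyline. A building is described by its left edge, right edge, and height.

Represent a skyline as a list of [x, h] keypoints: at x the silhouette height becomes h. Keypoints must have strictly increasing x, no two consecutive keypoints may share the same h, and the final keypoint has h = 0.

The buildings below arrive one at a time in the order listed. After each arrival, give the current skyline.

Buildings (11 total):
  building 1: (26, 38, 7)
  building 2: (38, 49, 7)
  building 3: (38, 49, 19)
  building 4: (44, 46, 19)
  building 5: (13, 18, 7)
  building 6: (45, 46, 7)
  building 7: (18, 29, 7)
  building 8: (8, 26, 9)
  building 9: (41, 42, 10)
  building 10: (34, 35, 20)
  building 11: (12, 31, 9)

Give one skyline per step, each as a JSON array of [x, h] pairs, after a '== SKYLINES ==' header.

== SKYLINES ==
[[26,7],[38,0]]
[[26,7],[49,0]]
[[26,7],[38,19],[49,0]]
[[26,7],[38,19],[49,0]]
[[13,7],[18,0],[26,7],[38,19],[49,0]]
[[13,7],[18,0],[26,7],[38,19],[49,0]]
[[13,7],[38,19],[49,0]]
[[8,9],[26,7],[38,19],[49,0]]
[[8,9],[26,7],[38,19],[49,0]]
[[8,9],[26,7],[34,20],[35,7],[38,19],[49,0]]
[[8,9],[31,7],[34,20],[35,7],[38,19],[49,0]]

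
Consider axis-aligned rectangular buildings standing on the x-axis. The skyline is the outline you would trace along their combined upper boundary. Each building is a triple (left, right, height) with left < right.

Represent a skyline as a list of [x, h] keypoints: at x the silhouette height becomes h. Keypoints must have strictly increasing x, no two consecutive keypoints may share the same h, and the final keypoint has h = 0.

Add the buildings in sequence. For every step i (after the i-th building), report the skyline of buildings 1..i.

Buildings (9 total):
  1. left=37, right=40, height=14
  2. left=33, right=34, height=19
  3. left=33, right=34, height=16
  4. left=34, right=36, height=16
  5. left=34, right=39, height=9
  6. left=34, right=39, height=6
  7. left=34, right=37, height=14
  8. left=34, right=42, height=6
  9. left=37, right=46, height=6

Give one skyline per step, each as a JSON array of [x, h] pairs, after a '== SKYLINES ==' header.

== SKYLINES ==
[[37,14],[40,0]]
[[33,19],[34,0],[37,14],[40,0]]
[[33,19],[34,0],[37,14],[40,0]]
[[33,19],[34,16],[36,0],[37,14],[40,0]]
[[33,19],[34,16],[36,9],[37,14],[40,0]]
[[33,19],[34,16],[36,9],[37,14],[40,0]]
[[33,19],[34,16],[36,14],[40,0]]
[[33,19],[34,16],[36,14],[40,6],[42,0]]
[[33,19],[34,16],[36,14],[40,6],[46,0]]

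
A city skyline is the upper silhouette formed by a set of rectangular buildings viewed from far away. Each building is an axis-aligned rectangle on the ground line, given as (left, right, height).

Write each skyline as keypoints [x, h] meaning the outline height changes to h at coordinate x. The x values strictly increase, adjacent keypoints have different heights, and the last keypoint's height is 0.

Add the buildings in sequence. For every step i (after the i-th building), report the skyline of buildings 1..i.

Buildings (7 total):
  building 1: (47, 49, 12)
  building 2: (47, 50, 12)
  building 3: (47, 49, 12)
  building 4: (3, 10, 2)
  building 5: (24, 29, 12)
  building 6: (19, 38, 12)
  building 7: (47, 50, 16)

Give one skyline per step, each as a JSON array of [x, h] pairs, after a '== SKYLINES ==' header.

== SKYLINES ==
[[47,12],[49,0]]
[[47,12],[50,0]]
[[47,12],[50,0]]
[[3,2],[10,0],[47,12],[50,0]]
[[3,2],[10,0],[24,12],[29,0],[47,12],[50,0]]
[[3,2],[10,0],[19,12],[38,0],[47,12],[50,0]]
[[3,2],[10,0],[19,12],[38,0],[47,16],[50,0]]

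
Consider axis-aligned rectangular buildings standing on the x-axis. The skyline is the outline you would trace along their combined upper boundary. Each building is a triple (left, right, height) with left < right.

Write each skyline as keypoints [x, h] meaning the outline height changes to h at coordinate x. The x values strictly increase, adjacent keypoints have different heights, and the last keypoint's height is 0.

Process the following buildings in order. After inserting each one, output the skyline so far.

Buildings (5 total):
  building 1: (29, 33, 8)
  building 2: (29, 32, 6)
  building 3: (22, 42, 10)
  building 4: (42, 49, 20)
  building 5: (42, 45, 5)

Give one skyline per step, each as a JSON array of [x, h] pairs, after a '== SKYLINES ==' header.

== SKYLINES ==
[[29,8],[33,0]]
[[29,8],[33,0]]
[[22,10],[42,0]]
[[22,10],[42,20],[49,0]]
[[22,10],[42,20],[49,0]]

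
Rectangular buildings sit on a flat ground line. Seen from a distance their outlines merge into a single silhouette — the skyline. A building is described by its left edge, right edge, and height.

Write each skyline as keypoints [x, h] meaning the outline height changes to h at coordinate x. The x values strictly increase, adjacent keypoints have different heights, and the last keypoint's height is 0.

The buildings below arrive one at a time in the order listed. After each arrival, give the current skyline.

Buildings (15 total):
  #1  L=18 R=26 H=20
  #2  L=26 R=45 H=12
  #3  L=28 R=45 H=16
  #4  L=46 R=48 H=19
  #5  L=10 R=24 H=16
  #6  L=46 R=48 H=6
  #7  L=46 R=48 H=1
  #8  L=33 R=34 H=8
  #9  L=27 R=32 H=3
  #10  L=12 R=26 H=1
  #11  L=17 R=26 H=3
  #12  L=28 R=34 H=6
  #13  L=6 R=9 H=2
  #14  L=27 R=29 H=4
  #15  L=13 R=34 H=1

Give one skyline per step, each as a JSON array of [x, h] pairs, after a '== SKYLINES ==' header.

== SKYLINES ==
[[18,20],[26,0]]
[[18,20],[26,12],[45,0]]
[[18,20],[26,12],[28,16],[45,0]]
[[18,20],[26,12],[28,16],[45,0],[46,19],[48,0]]
[[10,16],[18,20],[26,12],[28,16],[45,0],[46,19],[48,0]]
[[10,16],[18,20],[26,12],[28,16],[45,0],[46,19],[48,0]]
[[10,16],[18,20],[26,12],[28,16],[45,0],[46,19],[48,0]]
[[10,16],[18,20],[26,12],[28,16],[45,0],[46,19],[48,0]]
[[10,16],[18,20],[26,12],[28,16],[45,0],[46,19],[48,0]]
[[10,16],[18,20],[26,12],[28,16],[45,0],[46,19],[48,0]]
[[10,16],[18,20],[26,12],[28,16],[45,0],[46,19],[48,0]]
[[10,16],[18,20],[26,12],[28,16],[45,0],[46,19],[48,0]]
[[6,2],[9,0],[10,16],[18,20],[26,12],[28,16],[45,0],[46,19],[48,0]]
[[6,2],[9,0],[10,16],[18,20],[26,12],[28,16],[45,0],[46,19],[48,0]]
[[6,2],[9,0],[10,16],[18,20],[26,12],[28,16],[45,0],[46,19],[48,0]]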